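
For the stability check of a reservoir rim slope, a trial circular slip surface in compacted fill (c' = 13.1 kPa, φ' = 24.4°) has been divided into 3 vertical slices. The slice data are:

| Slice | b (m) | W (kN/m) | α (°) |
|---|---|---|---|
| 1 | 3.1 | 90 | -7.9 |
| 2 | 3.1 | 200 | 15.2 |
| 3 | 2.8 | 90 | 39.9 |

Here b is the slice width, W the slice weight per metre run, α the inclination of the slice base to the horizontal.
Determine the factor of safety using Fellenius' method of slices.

Ordinary method of slices: FS = Σ[c'·Δl_i + (W_i cosα_i)·tanφ'] / Σ W_i sinα_i, with Δl_i = b_i / cosα_i.
Slice 1: Δl = 3.1/cos(-7.9°) = 3.130 m; N'_1 = 90·cos(-7.9°) = 89.1; c'Δl = 41.00; W sinα = -12.4
Slice 2: Δl = 3.1/cos15.2° = 3.212 m; N'_2 = 200·cos15.2° = 193.0; c'Δl = 42.08; W sinα = 52.4
Slice 3: Δl = 2.8/cos39.9° = 3.650 m; N'_3 = 90·cos39.9° = 69.0; c'Δl = 47.81; W sinα = 57.7
Σc'Δl = 130.9 kN/m; ΣN' = 351.2 kN/m; ΣW sinα = 97.8 kN/m
Resisting = 130.9 + 351.2·tan24.4° = 130.9 + 159.3 = 290.2 kN/m
FS = 290.2 / 97.8 = 2.967

FS = 2.97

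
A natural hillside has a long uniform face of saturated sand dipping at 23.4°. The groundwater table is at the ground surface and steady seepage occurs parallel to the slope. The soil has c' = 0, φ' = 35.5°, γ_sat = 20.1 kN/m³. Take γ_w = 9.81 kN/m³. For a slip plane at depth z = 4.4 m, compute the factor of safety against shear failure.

With seepage parallel to the slope and the water table at the surface, the effective normal stress on the slip plane uses the buoyant unit weight γ' = γ_sat − γ_w while the driving shear stress uses γ_sat:
FS = [c' + γ' z cos²β tanφ'] / [γ_sat z sinβ cosβ]
(For c' = 0 this reduces to FS = (γ'/γ_sat)·tanφ'/tanβ.)
γ' = 20.1 − 9.81 = 10.29 kN/m³
Numerator = 0.0 + 10.29·4.4·cos²23.4°·tan35.5° = 0.0 + 10.29·4.4·0.8423·0.7133 = 27.201 kPa
Denominator = 20.1·4.4·sin23.4°·cos23.4° = 20.1·4.4·0.3971·0.9178 = 32.235 kPa
FS = 27.201 / 32.235 = 0.844

FS = 0.84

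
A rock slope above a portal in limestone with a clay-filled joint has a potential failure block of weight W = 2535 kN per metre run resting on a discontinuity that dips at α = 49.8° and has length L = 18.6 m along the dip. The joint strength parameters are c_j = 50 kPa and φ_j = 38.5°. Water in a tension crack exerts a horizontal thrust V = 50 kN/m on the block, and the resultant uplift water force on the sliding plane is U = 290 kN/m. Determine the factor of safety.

Resolving the block weight along and normal to the plane and applying the Mohr–Coulomb strength on the joint:
N' = W cosα − U − V sinα = 2535·cos49.8° − 290 − 50·sin49.8° = 1308.0 kN/m
Driving force T = W sinα + V cosα = 2535·sin49.8° + 50·cos49.8° = 1968.5 kN/m
Resisting force R = c_j·L + N'·tanφ_j = 50·18.6 + 1308.0·tan38.5° = 930.0 + 1040.5 = 1970.5 kN/m
FS = R / T = 1970.5 / 1968.5 = 1.001

FS = 1.00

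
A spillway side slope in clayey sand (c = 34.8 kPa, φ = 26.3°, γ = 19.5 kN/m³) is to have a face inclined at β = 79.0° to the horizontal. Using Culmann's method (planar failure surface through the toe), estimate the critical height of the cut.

H_c = 15.94 m

Culmann's analysis gives the critical failure plane at α_cr = (β + φ)/2 = (79.0 + 26.3)/2 = 52.6°, and the critical height
H_c = (4c/γ) · sinβ cosφ / [1 − cos(β − φ)]
    = (4·34.8/19.5) · sin79.0°·cos26.3° / [1 − cos(52.7°)]
    = 7.138 · 0.9816·0.8965 / [1 − 0.6060]
    = 7.138 · 0.8800 / 0.3940
    = 15.94 m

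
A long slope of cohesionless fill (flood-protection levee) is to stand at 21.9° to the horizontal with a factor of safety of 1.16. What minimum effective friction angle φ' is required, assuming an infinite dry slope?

φ' = 25.0°

FS = tanφ'/tanβ ⇒ tanφ' = FS · tanβ = 1.16 · tan21.9° = 0.4663
φ' = arctan(0.4663) = 25.00°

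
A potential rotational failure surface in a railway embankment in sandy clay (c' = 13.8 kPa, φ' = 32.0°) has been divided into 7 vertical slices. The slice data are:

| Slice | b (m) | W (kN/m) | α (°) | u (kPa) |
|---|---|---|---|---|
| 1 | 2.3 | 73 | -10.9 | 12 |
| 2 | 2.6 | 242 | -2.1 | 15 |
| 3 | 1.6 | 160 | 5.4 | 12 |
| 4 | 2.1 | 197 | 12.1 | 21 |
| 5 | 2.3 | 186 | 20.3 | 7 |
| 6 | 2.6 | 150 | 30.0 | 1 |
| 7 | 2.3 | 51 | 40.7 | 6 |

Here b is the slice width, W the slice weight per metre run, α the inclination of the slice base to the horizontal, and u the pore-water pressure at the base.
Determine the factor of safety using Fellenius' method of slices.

FS = 3.69

Ordinary method of slices: FS = Σ[c'·Δl_i + (W_i cosα_i − u_i·Δl_i)·tanφ'] / Σ W_i sinα_i, with Δl_i = b_i / cosα_i.
Slice 1: Δl = 2.3/cos(-10.9°) = 2.342 m; N'_1 = 73·cos(-10.9°) − 12·2.342 = 43.6; c'Δl = 32.32; W sinα = -13.8
Slice 2: Δl = 2.6/cos(-2.1°) = 2.602 m; N'_2 = 242·cos(-2.1°) − 15·2.602 = 202.8; c'Δl = 35.90; W sinα = -8.9
Slice 3: Δl = 1.6/cos5.4° = 1.607 m; N'_3 = 160·cos5.4° − 12·1.607 = 140.0; c'Δl = 22.18; W sinα = 15.1
Slice 4: Δl = 2.1/cos12.1° = 2.148 m; N'_4 = 197·cos12.1° − 21·2.148 = 147.5; c'Δl = 29.64; W sinα = 41.3
Slice 5: Δl = 2.3/cos20.3° = 2.452 m; N'_5 = 186·cos20.3° − 7·2.452 = 157.3; c'Δl = 33.84; W sinα = 64.5
Slice 6: Δl = 2.6/cos30.0° = 3.002 m; N'_6 = 150·cos30.0° − 1·3.002 = 126.9; c'Δl = 41.43; W sinα = 75.0
Slice 7: Δl = 2.3/cos40.7° = 3.034 m; N'_7 = 51·cos40.7° − 6·3.034 = 20.5; c'Δl = 41.87; W sinα = 33.3
Σc'Δl = 237.2 kN/m; ΣN' = 838.6 kN/m; ΣW sinα = 206.5 kN/m
Resisting = 237.2 + 838.6·tan32.0° = 237.2 + 524.0 = 761.2 kN/m
FS = 761.2 / 206.5 = 3.687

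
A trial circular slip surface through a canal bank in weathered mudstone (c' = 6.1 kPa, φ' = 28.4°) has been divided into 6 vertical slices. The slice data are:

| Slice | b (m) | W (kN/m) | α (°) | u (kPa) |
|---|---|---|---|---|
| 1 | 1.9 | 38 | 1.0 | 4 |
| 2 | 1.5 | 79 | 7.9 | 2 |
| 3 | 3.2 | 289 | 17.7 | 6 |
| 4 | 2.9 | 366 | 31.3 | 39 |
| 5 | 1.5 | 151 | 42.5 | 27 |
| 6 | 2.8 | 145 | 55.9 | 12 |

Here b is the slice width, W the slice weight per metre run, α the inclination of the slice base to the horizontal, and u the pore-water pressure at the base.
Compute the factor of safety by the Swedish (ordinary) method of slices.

FS = 0.86

Ordinary method of slices: FS = Σ[c'·Δl_i + (W_i cosα_i − u_i·Δl_i)·tanφ'] / Σ W_i sinα_i, with Δl_i = b_i / cosα_i.
Slice 1: Δl = 1.9/cos1.0° = 1.900 m; N'_1 = 38·cos1.0° − 4·1.900 = 30.4; c'Δl = 11.59; W sinα = 0.7
Slice 2: Δl = 1.5/cos7.9° = 1.514 m; N'_2 = 79·cos7.9° − 2·1.514 = 75.2; c'Δl = 9.24; W sinα = 10.9
Slice 3: Δl = 3.2/cos17.7° = 3.359 m; N'_3 = 289·cos17.7° − 6·3.359 = 255.2; c'Δl = 20.49; W sinα = 87.9
Slice 4: Δl = 2.9/cos31.3° = 3.394 m; N'_4 = 366·cos31.3° − 39·3.394 = 180.4; c'Δl = 20.70; W sinα = 190.1
Slice 5: Δl = 1.5/cos42.5° = 2.035 m; N'_5 = 151·cos42.5° − 27·2.035 = 56.4; c'Δl = 12.41; W sinα = 102.0
Slice 6: Δl = 2.8/cos55.9° = 4.994 m; N'_6 = 145·cos55.9° − 12·4.994 = 21.4; c'Δl = 30.47; W sinα = 120.1
Σc'Δl = 104.9 kN/m; ΣN' = 618.9 kN/m; ΣW sinα = 511.6 kN/m
Resisting = 104.9 + 618.9·tan28.4° = 104.9 + 334.6 = 439.5 kN/m
FS = 439.5 / 511.6 = 0.859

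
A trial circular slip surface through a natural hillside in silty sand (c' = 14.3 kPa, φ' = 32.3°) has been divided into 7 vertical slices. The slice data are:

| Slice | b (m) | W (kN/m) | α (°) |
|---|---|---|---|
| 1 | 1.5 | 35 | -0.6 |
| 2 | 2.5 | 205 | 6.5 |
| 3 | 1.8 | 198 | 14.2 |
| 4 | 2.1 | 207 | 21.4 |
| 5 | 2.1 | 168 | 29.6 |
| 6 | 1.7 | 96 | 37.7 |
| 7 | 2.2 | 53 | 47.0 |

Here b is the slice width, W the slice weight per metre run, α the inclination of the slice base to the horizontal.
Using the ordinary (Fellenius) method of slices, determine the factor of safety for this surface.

Ordinary method of slices: FS = Σ[c'·Δl_i + (W_i cosα_i)·tanφ'] / Σ W_i sinα_i, with Δl_i = b_i / cosα_i.
Slice 1: Δl = 1.5/cos(-0.6°) = 1.500 m; N'_1 = 35·cos(-0.6°) = 35.0; c'Δl = 21.45; W sinα = -0.4
Slice 2: Δl = 2.5/cos6.5° = 2.516 m; N'_2 = 205·cos6.5° = 203.7; c'Δl = 35.98; W sinα = 23.2
Slice 3: Δl = 1.8/cos14.2° = 1.857 m; N'_3 = 198·cos14.2° = 192.0; c'Δl = 26.55; W sinα = 48.6
Slice 4: Δl = 2.1/cos21.4° = 2.256 m; N'_4 = 207·cos21.4° = 192.7; c'Δl = 32.25; W sinα = 75.5
Slice 5: Δl = 2.1/cos29.6° = 2.415 m; N'_5 = 168·cos29.6° = 146.1; c'Δl = 34.54; W sinα = 83.0
Slice 6: Δl = 1.7/cos37.7° = 2.149 m; N'_6 = 96·cos37.7° = 76.0; c'Δl = 30.72; W sinα = 58.7
Slice 7: Δl = 2.2/cos47.0° = 3.226 m; N'_7 = 53·cos47.0° = 36.1; c'Δl = 46.13; W sinα = 38.8
Σc'Δl = 227.6 kN/m; ΣN' = 881.5 kN/m; ΣW sinα = 327.4 kN/m
Resisting = 227.6 + 881.5·tan32.3° = 227.6 + 557.3 = 784.9 kN/m
FS = 784.9 / 327.4 = 2.397

FS = 2.40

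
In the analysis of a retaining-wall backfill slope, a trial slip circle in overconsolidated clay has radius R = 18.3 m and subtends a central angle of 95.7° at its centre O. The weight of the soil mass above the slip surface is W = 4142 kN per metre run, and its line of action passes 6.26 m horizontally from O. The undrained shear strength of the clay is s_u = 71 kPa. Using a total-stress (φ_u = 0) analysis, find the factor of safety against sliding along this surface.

FS = 1.53

Taking moments about the centre O, the resisting moment is provided by the undrained shear strength acting along the arc:
Arc length L_a = R·θ = 18.3·(95.7°·π/180) = 18.3·1.6703 = 30.57 m
M_R = s_u·L_a·R = 71·30.57·18.3 = 39714.6 kN·m/m
M_D = W·d = 4142·6.26 = 25928.9 kN·m/m
FS = M_R / M_D = 39714.6 / 25928.9 = 1.532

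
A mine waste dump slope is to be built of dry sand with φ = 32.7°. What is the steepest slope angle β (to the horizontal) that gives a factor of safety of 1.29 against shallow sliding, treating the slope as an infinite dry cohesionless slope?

β = 26.5°

For an infinite dry cohesionless slope FS = tanφ/tanβ, so tanβ = tanφ / FS.
tanβ = tan32.7° / 1.29 = 0.6420 / 1.29 = 0.4977
β = arctan(0.4977) = 26.46°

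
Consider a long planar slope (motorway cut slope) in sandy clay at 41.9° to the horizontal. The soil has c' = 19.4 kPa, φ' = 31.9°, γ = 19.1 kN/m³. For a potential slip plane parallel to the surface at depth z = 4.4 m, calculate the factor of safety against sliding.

FS = 1.16

For an infinite slope with a slip plane parallel to the surface (no pore pressure): FS = [c' + γz cos²β tanφ'] / [γz sinβ cosβ].
γz = 19.1·4.4 = 84.04 kN/m²
Numerator = 19.4 + 84.04·cos²41.9°·tan31.9° = 19.4 + 84.04·0.5540·0.6224 = 48.380 kPa
Denominator = 84.04·sin41.9°·cos41.9° = 84.04·0.6678·0.7443 = 41.774 kPa
FS = 48.380 / 41.774 = 1.158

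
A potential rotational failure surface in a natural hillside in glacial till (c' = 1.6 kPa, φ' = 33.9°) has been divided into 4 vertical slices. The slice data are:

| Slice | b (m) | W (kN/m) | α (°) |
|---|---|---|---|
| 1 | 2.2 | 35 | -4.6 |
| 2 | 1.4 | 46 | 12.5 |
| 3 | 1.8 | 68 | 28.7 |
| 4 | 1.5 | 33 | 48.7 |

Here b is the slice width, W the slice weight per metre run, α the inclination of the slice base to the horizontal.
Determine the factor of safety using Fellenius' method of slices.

FS = 1.87

Ordinary method of slices: FS = Σ[c'·Δl_i + (W_i cosα_i)·tanφ'] / Σ W_i sinα_i, with Δl_i = b_i / cosα_i.
Slice 1: Δl = 2.2/cos(-4.6°) = 2.207 m; N'_1 = 35·cos(-4.6°) = 34.9; c'Δl = 3.53; W sinα = -2.8
Slice 2: Δl = 1.4/cos12.5° = 1.434 m; N'_2 = 46·cos12.5° = 44.9; c'Δl = 2.29; W sinα = 10.0
Slice 3: Δl = 1.8/cos28.7° = 2.052 m; N'_3 = 68·cos28.7° = 59.6; c'Δl = 3.28; W sinα = 32.7
Slice 4: Δl = 1.5/cos48.7° = 2.273 m; N'_4 = 33·cos48.7° = 21.8; c'Δl = 3.64; W sinα = 24.8
Σc'Δl = 12.7 kN/m; ΣN' = 161.2 kN/m; ΣW sinα = 64.6 kN/m
Resisting = 12.7 + 161.2·tan33.9° = 12.7 + 108.3 = 121.1 kN/m
FS = 121.1 / 64.6 = 1.874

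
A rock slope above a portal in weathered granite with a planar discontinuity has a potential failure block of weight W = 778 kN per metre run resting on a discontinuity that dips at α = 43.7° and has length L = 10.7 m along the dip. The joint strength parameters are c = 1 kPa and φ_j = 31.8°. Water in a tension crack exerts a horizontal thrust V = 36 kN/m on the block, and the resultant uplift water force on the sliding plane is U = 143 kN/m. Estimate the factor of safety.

FS = 0.45

Resolving the block weight along and normal to the plane and applying the Mohr–Coulomb strength on the joint:
N' = W cosα − U − V sinα = 778·cos43.7° − 143 − 36·sin43.7° = 394.6 kN/m
Driving force T = W sinα + V cosα = 778·sin43.7° + 36·cos43.7° = 563.5 kN/m
Resisting force R = c·L + N'·tanφ_j = 1·10.7 + 394.6·tan31.8° = 10.7 + 244.7 = 255.4 kN/m
FS = R / T = 255.4 / 563.5 = 0.453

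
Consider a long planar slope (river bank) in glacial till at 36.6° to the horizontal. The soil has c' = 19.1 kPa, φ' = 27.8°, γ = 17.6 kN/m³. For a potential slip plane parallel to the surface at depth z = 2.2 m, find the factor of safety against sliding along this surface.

For an infinite slope with a slip plane parallel to the surface (no pore pressure): FS = [c' + γz cos²β tanφ'] / [γz sinβ cosβ].
γz = 17.6·2.2 = 38.72 kN/m²
Numerator = 19.1 + 38.72·cos²36.6°·tan27.8° = 19.1 + 38.72·0.6445·0.5272 = 32.258 kPa
Denominator = 38.72·sin36.6°·cos36.6° = 38.72·0.5962·0.8028 = 18.534 kPa
FS = 32.258 / 18.534 = 1.740

FS = 1.74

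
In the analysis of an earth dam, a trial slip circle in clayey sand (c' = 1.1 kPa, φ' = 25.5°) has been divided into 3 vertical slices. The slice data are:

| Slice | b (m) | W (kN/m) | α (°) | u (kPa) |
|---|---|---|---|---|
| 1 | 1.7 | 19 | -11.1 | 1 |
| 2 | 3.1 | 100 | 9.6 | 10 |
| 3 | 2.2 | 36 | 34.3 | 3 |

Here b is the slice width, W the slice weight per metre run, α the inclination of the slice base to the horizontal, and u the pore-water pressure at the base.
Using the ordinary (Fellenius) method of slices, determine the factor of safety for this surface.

FS = 1.76

Ordinary method of slices: FS = Σ[c'·Δl_i + (W_i cosα_i − u_i·Δl_i)·tanφ'] / Σ W_i sinα_i, with Δl_i = b_i / cosα_i.
Slice 1: Δl = 1.7/cos(-11.1°) = 1.732 m; N'_1 = 19·cos(-11.1°) − 1·1.732 = 16.9; c'Δl = 1.91; W sinα = -3.7
Slice 2: Δl = 3.1/cos9.6° = 3.144 m; N'_2 = 100·cos9.6° − 10·3.144 = 67.2; c'Δl = 3.46; W sinα = 16.7
Slice 3: Δl = 2.2/cos34.3° = 2.663 m; N'_3 = 36·cos34.3° − 3·2.663 = 21.8; c'Δl = 2.93; W sinα = 20.3
Σc'Δl = 8.3 kN/m; ΣN' = 105.8 kN/m; ΣW sinα = 33.3 kN/m
Resisting = 8.3 + 105.8·tan25.5° = 8.3 + 50.5 = 58.8 kN/m
FS = 58.8 / 33.3 = 1.764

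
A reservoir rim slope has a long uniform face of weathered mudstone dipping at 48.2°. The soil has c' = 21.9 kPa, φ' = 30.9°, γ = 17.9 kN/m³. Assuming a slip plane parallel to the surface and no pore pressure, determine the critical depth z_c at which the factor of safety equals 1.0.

z_c = 5.30 m

Setting FS = 1.00 in FS = [c' + γz cos²β tanφ'] / [γz sinβ cosβ] and solving for z:
z = c' / [γ cosβ (FS·sinβ − cosβ·tanφ')]
  = 21.9 / [17.9·cos48.2°·(1.00·sin48.2° − cos48.2°·tan30.9°)]
  = 21.9 / [17.9·0.6665·(1.00·0.7455 − 0.6665·0.5985)]
  = 21.9 / 4.1348 = 5.296 m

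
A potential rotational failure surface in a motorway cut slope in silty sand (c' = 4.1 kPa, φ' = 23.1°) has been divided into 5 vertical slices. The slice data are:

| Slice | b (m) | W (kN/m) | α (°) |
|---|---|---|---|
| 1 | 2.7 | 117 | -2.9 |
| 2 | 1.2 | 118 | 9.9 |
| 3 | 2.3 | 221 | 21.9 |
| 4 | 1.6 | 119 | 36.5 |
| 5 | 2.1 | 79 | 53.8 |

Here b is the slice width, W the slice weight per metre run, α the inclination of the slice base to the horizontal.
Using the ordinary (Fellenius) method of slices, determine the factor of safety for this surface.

FS = 1.28

Ordinary method of slices: FS = Σ[c'·Δl_i + (W_i cosα_i)·tanφ'] / Σ W_i sinα_i, with Δl_i = b_i / cosα_i.
Slice 1: Δl = 2.7/cos(-2.9°) = 2.703 m; N'_1 = 117·cos(-2.9°) = 116.9; c'Δl = 11.08; W sinα = -5.9
Slice 2: Δl = 1.2/cos9.9° = 1.218 m; N'_2 = 118·cos9.9° = 116.2; c'Δl = 4.99; W sinα = 20.3
Slice 3: Δl = 2.3/cos21.9° = 2.479 m; N'_3 = 221·cos21.9° = 205.1; c'Δl = 10.16; W sinα = 82.4
Slice 4: Δl = 1.6/cos36.5° = 1.990 m; N'_4 = 119·cos36.5° = 95.7; c'Δl = 8.16; W sinα = 70.8
Slice 5: Δl = 2.1/cos53.8° = 3.556 m; N'_5 = 79·cos53.8° = 46.7; c'Δl = 14.58; W sinα = 63.7
Σc'Δl = 49.0 kN/m; ΣN' = 580.5 kN/m; ΣW sinα = 231.3 kN/m
Resisting = 49.0 + 580.5·tan23.1° = 49.0 + 247.6 = 296.6 kN/m
FS = 296.6 / 231.3 = 1.282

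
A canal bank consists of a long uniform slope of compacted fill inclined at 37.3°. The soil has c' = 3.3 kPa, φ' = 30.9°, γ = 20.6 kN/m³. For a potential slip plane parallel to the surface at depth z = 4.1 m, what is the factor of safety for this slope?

FS = 0.87

For an infinite slope with a slip plane parallel to the surface (no pore pressure): FS = [c' + γz cos²β tanφ'] / [γz sinβ cosβ].
γz = 20.6·4.1 = 84.46 kN/m²
Numerator = 3.3 + 84.46·cos²37.3°·tan30.9° = 3.3 + 84.46·0.6328·0.5985 = 35.286 kPa
Denominator = 84.46·sin37.3°·cos37.3° = 84.46·0.6060·0.7955 = 40.714 kPa
FS = 35.286 / 40.714 = 0.867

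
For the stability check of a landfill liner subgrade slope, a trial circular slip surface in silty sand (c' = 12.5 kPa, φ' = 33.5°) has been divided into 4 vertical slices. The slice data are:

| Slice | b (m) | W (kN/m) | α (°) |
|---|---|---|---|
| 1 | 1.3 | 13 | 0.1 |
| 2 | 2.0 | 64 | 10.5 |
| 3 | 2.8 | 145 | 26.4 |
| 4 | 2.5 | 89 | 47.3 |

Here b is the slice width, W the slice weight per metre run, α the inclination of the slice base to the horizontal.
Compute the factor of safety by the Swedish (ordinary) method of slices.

Ordinary method of slices: FS = Σ[c'·Δl_i + (W_i cosα_i)·tanφ'] / Σ W_i sinα_i, with Δl_i = b_i / cosα_i.
Slice 1: Δl = 1.3/cos0.1° = 1.300 m; N'_1 = 13·cos0.1° = 13.0; c'Δl = 16.25; W sinα = 0.0
Slice 2: Δl = 2.0/cos10.5° = 2.034 m; N'_2 = 64·cos10.5° = 62.9; c'Δl = 25.43; W sinα = 11.7
Slice 3: Δl = 2.8/cos26.4° = 3.126 m; N'_3 = 145·cos26.4° = 129.9; c'Δl = 39.08; W sinα = 64.5
Slice 4: Δl = 2.5/cos47.3° = 3.686 m; N'_4 = 89·cos47.3° = 60.4; c'Δl = 46.08; W sinα = 65.4
Σc'Δl = 126.8 kN/m; ΣN' = 266.2 kN/m; ΣW sinα = 141.6 kN/m
Resisting = 126.8 + 266.2·tan33.5° = 126.8 + 176.2 = 303.0 kN/m
FS = 303.0 / 141.6 = 2.140

FS = 2.14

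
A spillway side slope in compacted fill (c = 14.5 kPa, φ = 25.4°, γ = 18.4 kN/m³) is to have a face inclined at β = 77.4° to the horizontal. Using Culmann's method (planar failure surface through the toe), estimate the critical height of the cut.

H_c = 7.23 m

Culmann's analysis gives the critical failure plane at α_cr = (β + φ)/2 = (77.4 + 25.4)/2 = 51.4°, and the critical height
H_c = (4c/γ) · sinβ cosφ / [1 − cos(β − φ)]
    = (4·14.5/18.4) · sin77.4°·cos25.4° / [1 − cos(52.0°)]
    = 3.152 · 0.9759·0.9033 / [1 − 0.6157]
    = 3.152 · 0.8816 / 0.3843
    = 7.23 m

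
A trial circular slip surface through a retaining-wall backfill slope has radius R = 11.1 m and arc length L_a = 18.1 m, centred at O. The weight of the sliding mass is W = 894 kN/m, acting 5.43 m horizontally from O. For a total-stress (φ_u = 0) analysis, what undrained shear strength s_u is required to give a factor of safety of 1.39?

FS = s_u·L_a·R / (W·d), so s_u = FS·W·d / (L_a·R).
s_u = 1.39·894·5.43 / (18.10·11.1) = 6747.6 / 200.91 = 33.59 kPa

s_u = 33.6 kPa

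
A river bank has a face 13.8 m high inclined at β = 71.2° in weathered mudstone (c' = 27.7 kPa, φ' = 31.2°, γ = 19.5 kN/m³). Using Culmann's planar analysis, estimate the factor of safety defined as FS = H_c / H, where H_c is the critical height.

FS = 1.43

H_c = (4c'/γ) · sinβ cosφ' / [1 − cos(β − φ')]
    = (4·27.7/19.5) · sin71.2°·cos31.2° / [1 − cos40.0°]
    = 5.682 · 0.8097 / 0.2340 = 19.67 m
FS = H_c / H = 19.67 / 13.8 = 1.425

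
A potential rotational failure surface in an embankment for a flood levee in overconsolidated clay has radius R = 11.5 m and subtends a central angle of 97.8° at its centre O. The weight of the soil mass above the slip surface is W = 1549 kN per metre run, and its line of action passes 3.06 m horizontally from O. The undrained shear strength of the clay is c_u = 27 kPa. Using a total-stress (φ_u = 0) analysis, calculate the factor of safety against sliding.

FS = 1.29

Taking moments about the centre O, the resisting moment is provided by the undrained shear strength acting along the arc:
Arc length L_a = R·θ = 11.5·(97.8°·π/180) = 11.5·1.7069 = 19.63 m
M_R = c_u·L_a·R = 27·19.63·11.5 = 6095.0 kN·m/m
M_D = W·d = 1549·3.06 = 4739.9 kN·m/m
FS = M_R / M_D = 6095.0 / 4739.9 = 1.286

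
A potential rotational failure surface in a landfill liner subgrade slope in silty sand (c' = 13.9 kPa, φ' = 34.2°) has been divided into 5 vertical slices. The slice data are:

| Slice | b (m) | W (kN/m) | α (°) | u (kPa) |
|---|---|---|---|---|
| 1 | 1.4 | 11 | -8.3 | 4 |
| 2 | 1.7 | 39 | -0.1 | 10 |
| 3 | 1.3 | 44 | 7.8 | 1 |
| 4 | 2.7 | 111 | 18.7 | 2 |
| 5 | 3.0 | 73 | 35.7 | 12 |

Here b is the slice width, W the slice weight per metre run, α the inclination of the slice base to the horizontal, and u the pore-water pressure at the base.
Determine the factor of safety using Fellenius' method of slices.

FS = 3.36

Ordinary method of slices: FS = Σ[c'·Δl_i + (W_i cosα_i − u_i·Δl_i)·tanφ'] / Σ W_i sinα_i, with Δl_i = b_i / cosα_i.
Slice 1: Δl = 1.4/cos(-8.3°) = 1.415 m; N'_1 = 11·cos(-8.3°) − 4·1.415 = 5.2; c'Δl = 19.67; W sinα = -1.6
Slice 2: Δl = 1.7/cos(-0.1°) = 1.700 m; N'_2 = 39·cos(-0.1°) − 10·1.700 = 22.0; c'Δl = 23.63; W sinα = -0.1
Slice 3: Δl = 1.3/cos7.8° = 1.312 m; N'_3 = 44·cos7.8° − 1·1.312 = 42.3; c'Δl = 18.24; W sinα = 6.0
Slice 4: Δl = 2.7/cos18.7° = 2.850 m; N'_4 = 111·cos18.7° − 2·2.850 = 99.4; c'Δl = 39.62; W sinα = 35.6
Slice 5: Δl = 3.0/cos35.7° = 3.694 m; N'_5 = 73·cos35.7° − 12·3.694 = 15.0; c'Δl = 51.35; W sinα = 42.6
Σc'Δl = 152.5 kN/m; ΣN' = 183.9 kN/m; ΣW sinα = 82.5 kN/m
Resisting = 152.5 + 183.9·tan34.2° = 152.5 + 125.0 = 277.5 kN/m
FS = 277.5 / 82.5 = 3.363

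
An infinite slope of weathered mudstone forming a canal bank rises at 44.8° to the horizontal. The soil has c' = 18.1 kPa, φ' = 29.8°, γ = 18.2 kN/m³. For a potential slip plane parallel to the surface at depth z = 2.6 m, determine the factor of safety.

For an infinite slope with a slip plane parallel to the surface (no pore pressure): FS = [c' + γz cos²β tanφ'] / [γz sinβ cosβ].
γz = 18.2·2.6 = 47.32 kN/m²
Numerator = 18.1 + 47.32·cos²44.8°·tan29.8° = 18.1 + 47.32·0.5035·0.5727 = 31.745 kPa
Denominator = 47.32·sin44.8°·cos44.8° = 47.32·0.7046·0.7096 = 23.659 kPa
FS = 31.745 / 23.659 = 1.342

FS = 1.34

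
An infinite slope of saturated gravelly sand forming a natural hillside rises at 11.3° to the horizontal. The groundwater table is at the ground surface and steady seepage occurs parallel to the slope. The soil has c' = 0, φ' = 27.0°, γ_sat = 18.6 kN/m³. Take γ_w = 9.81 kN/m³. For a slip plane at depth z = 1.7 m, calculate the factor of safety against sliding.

With seepage parallel to the slope and the water table at the surface, the effective normal stress on the slip plane uses the buoyant unit weight γ' = γ_sat − γ_w while the driving shear stress uses γ_sat:
FS = [c' + γ' z cos²β tanφ'] / [γ_sat z sinβ cosβ]
(For c' = 0 this reduces to FS = (γ'/γ_sat)·tanφ'/tanβ.)
γ' = 18.6 − 9.81 = 8.79 kN/m³
Numerator = 0.0 + 8.79·1.7·cos²11.3°·tan27.0° = 0.0 + 8.79·1.7·0.9616·0.5095 = 7.322 kPa
Denominator = 18.6·1.7·sin11.3°·cos11.3° = 18.6·1.7·0.1959·0.9806 = 6.076 kPa
FS = 7.322 / 6.076 = 1.205

FS = 1.21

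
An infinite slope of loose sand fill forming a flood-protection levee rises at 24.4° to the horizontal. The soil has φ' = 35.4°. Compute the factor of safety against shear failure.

FS = 1.57

For a dry cohesionless infinite slope the factor of safety is FS = tanφ' / tanβ.
FS = tan35.4° / tan24.4° = 0.7107 / 0.4536 = 1.567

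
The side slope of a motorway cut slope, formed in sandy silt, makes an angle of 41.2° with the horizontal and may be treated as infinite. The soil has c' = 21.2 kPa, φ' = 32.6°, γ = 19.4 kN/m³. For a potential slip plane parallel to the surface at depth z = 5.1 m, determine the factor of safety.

For an infinite slope with a slip plane parallel to the surface (no pore pressure): FS = [c' + γz cos²β tanφ'] / [γz sinβ cosβ].
γz = 19.4·5.1 = 98.94 kN/m²
Numerator = 21.2 + 98.94·cos²41.2°·tan32.6° = 21.2 + 98.94·0.5661·0.6395 = 57.022 kPa
Denominator = 98.94·sin41.2°·cos41.2° = 98.94·0.6587·0.7524 = 49.035 kPa
FS = 57.022 / 49.035 = 1.163

FS = 1.16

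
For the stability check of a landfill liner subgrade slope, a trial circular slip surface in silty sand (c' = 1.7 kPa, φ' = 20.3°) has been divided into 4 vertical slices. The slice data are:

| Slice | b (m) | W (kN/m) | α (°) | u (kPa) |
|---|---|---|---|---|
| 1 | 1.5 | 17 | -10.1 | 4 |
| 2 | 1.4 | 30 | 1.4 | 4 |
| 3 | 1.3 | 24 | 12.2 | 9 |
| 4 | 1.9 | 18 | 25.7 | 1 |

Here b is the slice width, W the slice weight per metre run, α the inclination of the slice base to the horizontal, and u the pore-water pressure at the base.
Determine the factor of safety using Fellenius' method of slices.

FS = 3.13

Ordinary method of slices: FS = Σ[c'·Δl_i + (W_i cosα_i − u_i·Δl_i)·tanφ'] / Σ W_i sinα_i, with Δl_i = b_i / cosα_i.
Slice 1: Δl = 1.5/cos(-10.1°) = 1.524 m; N'_1 = 17·cos(-10.1°) − 4·1.524 = 10.6; c'Δl = 2.59; W sinα = -3.0
Slice 2: Δl = 1.4/cos1.4° = 1.400 m; N'_2 = 30·cos1.4° − 4·1.400 = 24.4; c'Δl = 2.38; W sinα = 0.7
Slice 3: Δl = 1.3/cos12.2° = 1.330 m; N'_3 = 24·cos12.2° − 9·1.330 = 11.5; c'Δl = 2.26; W sinα = 5.1
Slice 4: Δl = 1.9/cos25.7° = 2.109 m; N'_4 = 18·cos25.7° − 1·2.109 = 14.1; c'Δl = 3.58; W sinα = 7.8
Σc'Δl = 10.8 kN/m; ΣN' = 60.6 kN/m; ΣW sinα = 10.6 kN/m
Resisting = 10.8 + 60.6·tan20.3° = 10.8 + 22.4 = 33.2 kN/m
FS = 33.2 / 10.6 = 3.128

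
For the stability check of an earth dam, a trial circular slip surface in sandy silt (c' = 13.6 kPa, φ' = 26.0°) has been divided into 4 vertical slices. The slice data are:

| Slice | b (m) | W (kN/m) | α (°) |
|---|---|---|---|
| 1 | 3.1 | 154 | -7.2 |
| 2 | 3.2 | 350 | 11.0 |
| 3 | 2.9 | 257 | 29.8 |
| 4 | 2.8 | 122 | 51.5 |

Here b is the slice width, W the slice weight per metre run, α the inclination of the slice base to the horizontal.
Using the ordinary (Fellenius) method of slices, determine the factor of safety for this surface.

Ordinary method of slices: FS = Σ[c'·Δl_i + (W_i cosα_i)·tanφ'] / Σ W_i sinα_i, with Δl_i = b_i / cosα_i.
Slice 1: Δl = 3.1/cos(-7.2°) = 3.125 m; N'_1 = 154·cos(-7.2°) = 152.8; c'Δl = 42.50; W sinα = -19.3
Slice 2: Δl = 3.2/cos11.0° = 3.260 m; N'_2 = 350·cos11.0° = 343.6; c'Δl = 44.33; W sinα = 66.8
Slice 3: Δl = 2.9/cos29.8° = 3.342 m; N'_3 = 257·cos29.8° = 223.0; c'Δl = 45.45; W sinα = 127.7
Slice 4: Δl = 2.8/cos51.5° = 4.498 m; N'_4 = 122·cos51.5° = 75.9; c'Δl = 61.17; W sinα = 95.5
Σc'Δl = 193.5 kN/m; ΣN' = 795.3 kN/m; ΣW sinα = 270.7 kN/m
Resisting = 193.5 + 795.3·tan26.0° = 193.5 + 387.9 = 581.4 kN/m
FS = 581.4 / 270.7 = 2.148

FS = 2.15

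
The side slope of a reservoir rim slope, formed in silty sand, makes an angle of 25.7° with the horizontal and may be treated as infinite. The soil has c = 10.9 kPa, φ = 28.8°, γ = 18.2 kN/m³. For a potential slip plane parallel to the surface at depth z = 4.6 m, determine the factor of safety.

FS = 1.48

For an infinite slope with a slip plane parallel to the surface (no pore pressure): FS = [c + γz cos²β tanφ] / [γz sinβ cosβ].
γz = 18.2·4.6 = 83.72 kN/m²
Numerator = 10.9 + 83.72·cos²25.7°·tan28.8° = 10.9 + 83.72·0.8119·0.5498 = 48.270 kPa
Denominator = 83.72·sin25.7°·cos25.7° = 83.72·0.4337·0.9011 = 32.714 kPa
FS = 48.270 / 32.714 = 1.475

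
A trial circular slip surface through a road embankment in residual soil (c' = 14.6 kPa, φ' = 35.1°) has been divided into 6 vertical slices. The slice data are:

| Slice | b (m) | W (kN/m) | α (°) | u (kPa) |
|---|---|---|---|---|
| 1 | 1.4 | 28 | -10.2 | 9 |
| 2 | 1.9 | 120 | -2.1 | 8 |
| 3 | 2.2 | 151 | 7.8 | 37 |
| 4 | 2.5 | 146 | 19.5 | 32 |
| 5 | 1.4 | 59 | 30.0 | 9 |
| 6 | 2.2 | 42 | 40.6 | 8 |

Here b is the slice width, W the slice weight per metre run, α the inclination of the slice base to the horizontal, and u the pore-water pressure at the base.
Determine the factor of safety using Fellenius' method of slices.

Ordinary method of slices: FS = Σ[c'·Δl_i + (W_i cosα_i − u_i·Δl_i)·tanφ'] / Σ W_i sinα_i, with Δl_i = b_i / cosα_i.
Slice 1: Δl = 1.4/cos(-10.2°) = 1.422 m; N'_1 = 28·cos(-10.2°) − 9·1.422 = 14.8; c'Δl = 20.77; W sinα = -5.0
Slice 2: Δl = 1.9/cos(-2.1°) = 1.901 m; N'_2 = 120·cos(-2.1°) − 8·1.901 = 104.7; c'Δl = 27.76; W sinα = -4.4
Slice 3: Δl = 2.2/cos7.8° = 2.221 m; N'_3 = 151·cos7.8° − 37·2.221 = 67.4; c'Δl = 32.42; W sinα = 20.5
Slice 4: Δl = 2.5/cos19.5° = 2.652 m; N'_4 = 146·cos19.5° − 32·2.652 = 52.8; c'Δl = 38.72; W sinα = 48.7
Slice 5: Δl = 1.4/cos30.0° = 1.617 m; N'_5 = 59·cos30.0° − 9·1.617 = 36.5; c'Δl = 23.60; W sinα = 29.5
Slice 6: Δl = 2.2/cos40.6° = 2.898 m; N'_6 = 42·cos40.6° − 8·2.898 = 8.7; c'Δl = 42.30; W sinα = 27.3
Σc'Δl = 185.6 kN/m; ΣN' = 284.9 kN/m; ΣW sinα = 116.7 kN/m
Resisting = 185.6 + 284.9·tan35.1° = 185.6 + 200.2 = 385.8 kN/m
FS = 385.8 / 116.7 = 3.306

FS = 3.31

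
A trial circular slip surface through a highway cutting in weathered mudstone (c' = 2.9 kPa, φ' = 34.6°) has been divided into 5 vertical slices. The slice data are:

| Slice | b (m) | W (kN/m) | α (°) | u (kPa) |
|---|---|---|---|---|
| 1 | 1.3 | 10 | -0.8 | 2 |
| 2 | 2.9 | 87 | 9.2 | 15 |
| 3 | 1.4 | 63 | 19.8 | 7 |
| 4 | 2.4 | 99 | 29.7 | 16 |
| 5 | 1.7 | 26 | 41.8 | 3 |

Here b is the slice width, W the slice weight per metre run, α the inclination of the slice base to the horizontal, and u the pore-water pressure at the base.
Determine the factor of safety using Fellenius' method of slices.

Ordinary method of slices: FS = Σ[c'·Δl_i + (W_i cosα_i − u_i·Δl_i)·tanφ'] / Σ W_i sinα_i, with Δl_i = b_i / cosα_i.
Slice 1: Δl = 1.3/cos(-0.8°) = 1.300 m; N'_1 = 10·cos(-0.8°) − 2·1.300 = 7.4; c'Δl = 3.77; W sinα = -0.1
Slice 2: Δl = 2.9/cos9.2° = 2.938 m; N'_2 = 87·cos9.2° − 15·2.938 = 41.8; c'Δl = 8.52; W sinα = 13.9
Slice 3: Δl = 1.4/cos19.8° = 1.488 m; N'_3 = 63·cos19.8° − 7·1.488 = 48.9; c'Δl = 4.32; W sinα = 21.3
Slice 4: Δl = 2.4/cos29.7° = 2.763 m; N'_4 = 99·cos29.7° − 16·2.763 = 41.8; c'Δl = 8.01; W sinα = 49.1
Slice 5: Δl = 1.7/cos41.8° = 2.280 m; N'_5 = 26·cos41.8° − 3·2.280 = 12.5; c'Δl = 6.61; W sinα = 17.3
Σc'Δl = 31.2 kN/m; ΣN' = 152.4 kN/m; ΣW sinα = 101.5 kN/m
Resisting = 31.2 + 152.4·tan34.6° = 31.2 + 105.1 = 136.4 kN/m
FS = 136.4 / 101.5 = 1.344

FS = 1.34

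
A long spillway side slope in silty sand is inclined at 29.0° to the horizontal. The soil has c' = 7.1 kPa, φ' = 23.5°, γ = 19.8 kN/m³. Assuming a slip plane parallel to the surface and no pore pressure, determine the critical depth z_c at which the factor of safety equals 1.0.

z_c = 3.92 m

Setting FS = 1.00 in FS = [c' + γz cos²β tanφ'] / [γz sinβ cosβ] and solving for z:
z = c' / [γ cosβ (FS·sinβ − cosβ·tanφ')]
  = 7.1 / [19.8·cos29.0°·(1.00·sin29.0° − cos29.0°·tan23.5°)]
  = 7.1 / [19.8·0.8746·(1.00·0.4848 − 0.8746·0.4348)]
  = 7.1 / 1.8099 = 3.923 m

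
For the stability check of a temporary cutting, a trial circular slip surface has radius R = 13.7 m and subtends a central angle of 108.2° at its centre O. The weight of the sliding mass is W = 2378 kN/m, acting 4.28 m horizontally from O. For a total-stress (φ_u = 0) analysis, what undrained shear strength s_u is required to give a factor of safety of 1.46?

s_u = 41.9 kPa

FS = s_u·L_a·R / (W·d), so s_u = FS·W·d / (L_a·R).
Arc length L_a = R·θ = 13.7·(108.2°·π/180) = 13.7·1.8884 = 25.87 m
s_u = 1.46·2378·4.28 / (25.87·13.7) = 14859.6 / 354.44 = 41.92 kPa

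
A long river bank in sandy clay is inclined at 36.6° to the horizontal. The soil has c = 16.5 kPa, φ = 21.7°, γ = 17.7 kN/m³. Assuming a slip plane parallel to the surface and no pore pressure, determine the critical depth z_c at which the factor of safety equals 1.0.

Setting FS = 1.00 in FS = [c + γz cos²β tanφ] / [γz sinβ cosβ] and solving for z:
z = c / [γ cosβ (FS·sinβ − cosβ·tanφ)]
  = 16.5 / [17.7·cos36.6°·(1.00·sin36.6° − cos36.6°·tan21.7°)]
  = 16.5 / [17.7·0.8028·(1.00·0.5962 − 0.8028·0.3979)]
  = 16.5 / 3.9325 = 4.196 m

z_c = 4.20 m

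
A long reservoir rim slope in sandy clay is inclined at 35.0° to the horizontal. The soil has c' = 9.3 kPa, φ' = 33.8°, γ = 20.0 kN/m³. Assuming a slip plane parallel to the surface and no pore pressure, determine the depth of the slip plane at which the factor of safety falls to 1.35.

Setting FS = 1.35 in FS = [c' + γz cos²β tanφ'] / [γz sinβ cosβ] and solving for z:
z = c' / [γ cosβ (FS·sinβ − cosβ·tanφ')]
  = 9.3 / [20.0·cos35.0°·(1.35·sin35.0° − cos35.0°·tan33.8°)]
  = 9.3 / [20.0·0.8192·(1.35·0.5736 − 0.8192·0.6694)]
  = 9.3 / 3.7018 = 2.512 m

z = 2.51 m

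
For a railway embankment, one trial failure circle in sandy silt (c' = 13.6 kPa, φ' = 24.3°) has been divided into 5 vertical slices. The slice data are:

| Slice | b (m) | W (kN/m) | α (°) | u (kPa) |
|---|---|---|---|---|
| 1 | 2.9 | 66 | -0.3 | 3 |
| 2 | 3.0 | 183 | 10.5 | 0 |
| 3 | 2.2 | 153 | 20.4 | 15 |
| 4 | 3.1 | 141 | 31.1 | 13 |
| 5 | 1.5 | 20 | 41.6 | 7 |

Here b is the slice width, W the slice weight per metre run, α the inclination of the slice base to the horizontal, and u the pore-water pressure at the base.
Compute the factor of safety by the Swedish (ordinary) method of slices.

FS = 2.20

Ordinary method of slices: FS = Σ[c'·Δl_i + (W_i cosα_i − u_i·Δl_i)·tanφ'] / Σ W_i sinα_i, with Δl_i = b_i / cosα_i.
Slice 1: Δl = 2.9/cos(-0.3°) = 2.900 m; N'_1 = 66·cos(-0.3°) − 3·2.900 = 57.3; c'Δl = 39.44; W sinα = -0.3
Slice 2: Δl = 3.0/cos10.5° = 3.051 m; N'_2 = 183·cos10.5° − 0·3.051 = 179.9; c'Δl = 41.49; W sinα = 33.3
Slice 3: Δl = 2.2/cos20.4° = 2.347 m; N'_3 = 153·cos20.4° − 15·2.347 = 108.2; c'Δl = 31.92; W sinα = 53.3
Slice 4: Δl = 3.1/cos31.1° = 3.620 m; N'_4 = 141·cos31.1° − 13·3.620 = 73.7; c'Δl = 49.24; W sinα = 72.8
Slice 5: Δl = 1.5/cos41.6° = 2.006 m; N'_5 = 20·cos41.6° − 7·2.006 = 0.9; c'Δl = 27.28; W sinα = 13.3
Σc'Δl = 189.4 kN/m; ΣN' = 420.0 kN/m; ΣW sinα = 172.4 kN/m
Resisting = 189.4 + 420.0·tan24.3° = 189.4 + 189.6 = 379.0 kN/m
FS = 379.0 / 172.4 = 2.198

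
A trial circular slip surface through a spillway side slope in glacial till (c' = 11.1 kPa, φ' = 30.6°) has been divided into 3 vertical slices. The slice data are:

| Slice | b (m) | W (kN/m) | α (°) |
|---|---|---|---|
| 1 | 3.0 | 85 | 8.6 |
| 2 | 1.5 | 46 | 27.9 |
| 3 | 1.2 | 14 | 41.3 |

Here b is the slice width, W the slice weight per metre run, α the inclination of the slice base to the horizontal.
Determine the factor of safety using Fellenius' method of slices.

Ordinary method of slices: FS = Σ[c'·Δl_i + (W_i cosα_i)·tanφ'] / Σ W_i sinα_i, with Δl_i = b_i / cosα_i.
Slice 1: Δl = 3.0/cos8.6° = 3.034 m; N'_1 = 85·cos8.6° = 84.0; c'Δl = 33.68; W sinα = 12.7
Slice 2: Δl = 1.5/cos27.9° = 1.697 m; N'_2 = 46·cos27.9° = 40.7; c'Δl = 18.84; W sinα = 21.5
Slice 3: Δl = 1.2/cos41.3° = 1.597 m; N'_3 = 14·cos41.3° = 10.5; c'Δl = 17.73; W sinα = 9.2
Σc'Δl = 70.2 kN/m; ΣN' = 135.2 kN/m; ΣW sinα = 43.5 kN/m
Resisting = 70.2 + 135.2·tan30.6° = 70.2 + 80.0 = 150.2 kN/m
FS = 150.2 / 43.5 = 3.455

FS = 3.46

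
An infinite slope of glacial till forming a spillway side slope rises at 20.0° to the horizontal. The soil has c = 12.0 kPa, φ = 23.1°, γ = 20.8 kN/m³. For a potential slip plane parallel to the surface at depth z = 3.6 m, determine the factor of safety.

FS = 1.67

For an infinite slope with a slip plane parallel to the surface (no pore pressure): FS = [c + γz cos²β tanφ] / [γz sinβ cosβ].
γz = 20.8·3.6 = 74.88 kN/m²
Numerator = 12.0 + 74.88·cos²20.0°·tan23.1° = 12.0 + 74.88·0.8830·0.4265 = 40.203 kPa
Denominator = 74.88·sin20.0°·cos20.0° = 74.88·0.3420·0.9397 = 24.066 kPa
FS = 40.203 / 24.066 = 1.671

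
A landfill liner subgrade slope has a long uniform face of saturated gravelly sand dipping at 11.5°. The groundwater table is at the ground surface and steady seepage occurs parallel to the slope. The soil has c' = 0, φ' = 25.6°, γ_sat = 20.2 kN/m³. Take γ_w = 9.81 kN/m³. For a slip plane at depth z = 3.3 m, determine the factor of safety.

With seepage parallel to the slope and the water table at the surface, the effective normal stress on the slip plane uses the buoyant unit weight γ' = γ_sat − γ_w while the driving shear stress uses γ_sat:
FS = [c' + γ' z cos²β tanφ'] / [γ_sat z sinβ cosβ]
(For c' = 0 this reduces to FS = (γ'/γ_sat)·tanφ'/tanβ.)
γ' = 20.2 − 9.81 = 10.39 kN/m³
Numerator = 0.0 + 10.39·3.3·cos²11.5°·tan25.6° = 0.0 + 10.39·3.3·0.9603·0.4791 = 15.775 kPa
Denominator = 20.2·3.3·sin11.5°·cos11.5° = 20.2·3.3·0.1994·0.9799 = 13.023 kPa
FS = 15.775 / 13.023 = 1.211

FS = 1.21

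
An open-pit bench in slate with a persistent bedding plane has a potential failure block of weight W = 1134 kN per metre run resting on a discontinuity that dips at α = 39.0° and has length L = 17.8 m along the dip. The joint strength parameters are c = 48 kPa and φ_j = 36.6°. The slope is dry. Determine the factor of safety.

Resolving the block weight along and normal to the plane and applying the Mohr–Coulomb strength on the joint:
N' = W cosα = 1134·cos39.0° = 881.3 kN/m
Driving force T = W sinα = 1134·sin39.0° = 713.6 kN/m
Resisting force R = c·L + N'·tanφ_j = 48·17.8 + 881.3·tan36.6° = 854.4 + 654.5 = 1508.9 kN/m
FS = R / T = 1508.9 / 713.6 = 2.114

FS = 2.11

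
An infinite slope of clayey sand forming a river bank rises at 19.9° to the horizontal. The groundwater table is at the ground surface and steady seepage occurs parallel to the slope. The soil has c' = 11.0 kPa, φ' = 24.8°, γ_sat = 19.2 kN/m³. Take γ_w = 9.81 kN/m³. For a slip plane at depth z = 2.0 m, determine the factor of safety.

With seepage parallel to the slope and the water table at the surface, the effective normal stress on the slip plane uses the buoyant unit weight γ' = γ_sat − γ_w while the driving shear stress uses γ_sat:
FS = [c' + γ' z cos²β tanφ'] / [γ_sat z sinβ cosβ]
γ' = 19.2 − 9.81 = 9.39 kN/m³
Numerator = 11.0 + 9.39·2.0·cos²19.9°·tan24.8° = 11.0 + 9.39·2.0·0.8841·0.4621 = 18.672 kPa
Denominator = 19.2·2.0·sin19.9°·cos19.9° = 19.2·2.0·0.3404·0.9403 = 12.290 kPa
FS = 18.672 / 12.290 = 1.519

FS = 1.52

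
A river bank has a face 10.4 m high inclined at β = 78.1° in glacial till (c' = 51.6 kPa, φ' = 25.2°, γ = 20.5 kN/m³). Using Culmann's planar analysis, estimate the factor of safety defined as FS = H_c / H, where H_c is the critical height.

FS = 2.16

H_c = (4c'/γ) · sinβ cosφ' / [1 − cos(β − φ')]
    = (4·51.6/20.5) · sin78.1°·cos25.2° / [1 − cos52.9°]
    = 10.068 · 0.8854 / 0.3968 = 22.47 m
FS = H_c / H = 22.47 / 10.4 = 2.160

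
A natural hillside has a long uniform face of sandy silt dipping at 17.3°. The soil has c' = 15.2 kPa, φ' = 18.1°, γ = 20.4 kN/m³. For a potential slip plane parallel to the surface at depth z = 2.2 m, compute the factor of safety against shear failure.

For an infinite slope with a slip plane parallel to the surface (no pore pressure): FS = [c' + γz cos²β tanφ'] / [γz sinβ cosβ].
γz = 20.4·2.2 = 44.88 kN/m²
Numerator = 15.2 + 44.88·cos²17.3°·tan18.1° = 15.2 + 44.88·0.9116·0.3269 = 28.572 kPa
Denominator = 44.88·sin17.3°·cos17.3° = 44.88·0.2974·0.9548 = 12.742 kPa
FS = 28.572 / 12.742 = 2.242

FS = 2.24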